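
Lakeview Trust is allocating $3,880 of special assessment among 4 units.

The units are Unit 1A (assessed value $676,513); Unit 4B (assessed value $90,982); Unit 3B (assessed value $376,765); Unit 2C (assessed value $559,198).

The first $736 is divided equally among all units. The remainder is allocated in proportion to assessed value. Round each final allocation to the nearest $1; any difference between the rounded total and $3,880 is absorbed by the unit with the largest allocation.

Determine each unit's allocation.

Equal tier: $736 ÷ 4 = $184 apiece.
Remainder $3,144 by assessed value (total 1,703,458): Unit 1A 1,248.61 → $1,249; Unit 4B 167.92 → $168; Unit 3B 695.38 → $695; Unit 2C 1,032.09 → $1,032.
Totals: Unit 1A $184 + $1,249 = $1,433; Unit 4B $184 + $168 = $352; Unit 3B $184 + $695 = $879; Unit 2C $184 + $1,032 = $1,216.

Unit 1A: $1,433; Unit 4B: $352; Unit 3B: $879; Unit 2C: $1,216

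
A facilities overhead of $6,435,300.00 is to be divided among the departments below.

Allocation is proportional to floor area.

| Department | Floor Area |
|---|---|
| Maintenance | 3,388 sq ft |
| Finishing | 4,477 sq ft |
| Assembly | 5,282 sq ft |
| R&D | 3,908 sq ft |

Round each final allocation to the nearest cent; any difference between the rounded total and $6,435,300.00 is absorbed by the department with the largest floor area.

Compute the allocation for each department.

Maintenance: $1,278,381.50; Finishing: $1,689,289.83; Assembly: $1,993,037.50; R&D: $1,474,591.17

Sum of floor area: 3,388 + 4,477 + 5,282 + 3,908 = 17,055.
Pro-rata amounts: Maintenance 1,278,381.4952; Finishing 1,689,289.8329; Assembly 1,993,037.5022; R&D 1,474,591.1697.
After rounding (cent): Maintenance $1,278,381.50; Finishing $1,689,289.83; Assembly $1,993,037.50; R&D $1,474,591.17. Sum = $6,435,300.00.
Rounded total matches; no reconciliation needed.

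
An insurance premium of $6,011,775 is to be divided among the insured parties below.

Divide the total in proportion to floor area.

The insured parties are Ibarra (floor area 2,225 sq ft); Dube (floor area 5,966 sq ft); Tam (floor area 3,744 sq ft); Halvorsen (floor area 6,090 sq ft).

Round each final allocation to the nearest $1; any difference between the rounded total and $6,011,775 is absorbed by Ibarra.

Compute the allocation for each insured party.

Ibarra: $742,091; Dube: $1,989,806; Tam: $1,248,715; Halvorsen: $2,031,163

Combined floor area = 18,025.
Pro-rata amounts: Ibarra 2,225/18,025 × $6,011,775 = 742,091.505; Dube 5,966/18,025 × $6,011,775 = 1,989,805.81; Tam 3,744/18,025 × $6,011,775 = 1,248,714.87; Halvorsen 6,090/18,025 × $6,011,775 = 2,031,162.82.
At nearest $1: Ibarra $742,092; Dube $1,989,806; Tam $1,248,715; Halvorsen $2,031,163. Sum = $6,011,776.
Difference $6,011,775 − $6,011,776 = −$1 applied to Ibarra: Ibarra becomes $742,091.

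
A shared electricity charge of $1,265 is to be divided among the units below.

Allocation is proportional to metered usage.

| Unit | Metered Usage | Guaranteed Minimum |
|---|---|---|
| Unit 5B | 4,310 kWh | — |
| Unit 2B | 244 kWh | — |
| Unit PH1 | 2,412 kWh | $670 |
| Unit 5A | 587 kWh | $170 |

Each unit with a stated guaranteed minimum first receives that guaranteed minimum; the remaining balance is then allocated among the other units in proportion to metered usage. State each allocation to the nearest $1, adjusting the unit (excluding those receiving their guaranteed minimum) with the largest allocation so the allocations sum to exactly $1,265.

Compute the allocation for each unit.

Unit 5B: $402; Unit 2B: $23; Unit PH1: $670; Unit 5A: $170

Guaranteed amounts: Unit PH1 $670; Unit 5A $170. Remaining pool $425.
Remaining pool split over remaining metered usage 4,554: Unit 5B 402.23 → $402; Unit 2B 22.77 → $23.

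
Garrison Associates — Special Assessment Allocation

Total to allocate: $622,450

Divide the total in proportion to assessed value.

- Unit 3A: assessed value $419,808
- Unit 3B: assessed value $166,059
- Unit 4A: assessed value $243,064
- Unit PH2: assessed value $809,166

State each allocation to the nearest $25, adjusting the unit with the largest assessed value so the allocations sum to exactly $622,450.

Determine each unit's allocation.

Assessed value total: 419,808 + 166,059 + 243,064 + 809,166 = 1,638,097.
Proportional shares: Unit 3A 159,520.16; Unit 3B 63,099.70; Unit 4A 92,360.33; Unit PH2 307,469.81.
At nearest $25: Unit 3A $159,525; Unit 3B $63,100; Unit 4A $92,350; Unit PH2 $307,475. Sum = $622,450.
No rounding difference to absorb.

Unit 3A: $159,525 | Unit 3B: $63,100 | Unit 4A: $92,350 | Unit PH2: $307,475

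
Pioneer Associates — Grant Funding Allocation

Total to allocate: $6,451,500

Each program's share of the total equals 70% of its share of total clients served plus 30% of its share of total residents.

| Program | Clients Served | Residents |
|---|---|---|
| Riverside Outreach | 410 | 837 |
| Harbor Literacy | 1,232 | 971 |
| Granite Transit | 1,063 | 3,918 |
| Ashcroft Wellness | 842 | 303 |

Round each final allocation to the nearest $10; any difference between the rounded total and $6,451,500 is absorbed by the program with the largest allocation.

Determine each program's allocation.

Riverside Outreach: $790,710 | Harbor Literacy: $1,880,300 | Granite Transit: $2,611,180 | Ashcroft Wellness: $1,169,310

Clients served total 3,547; residents total 6,029.
Blended shares (70% clients served + 30% residents): Riverside Outreach 0.1226; Harbor Literacy 0.2915; Granite Transit 0.4047; Ashcroft Wellness 0.1812.
Unrounded shares: Riverside Outreach 790,709.68; Harbor Literacy 1,880,299.44; Granite Transit 2,611,184.11; Ashcroft Wellness 1,169,306.77.
At nearest $10: Riverside Outreach $790,710; Harbor Literacy $1,880,300; Granite Transit $2,611,180; Ashcroft Wellness $1,169,310. Sum = $6,451,500.
No rounding difference to absorb.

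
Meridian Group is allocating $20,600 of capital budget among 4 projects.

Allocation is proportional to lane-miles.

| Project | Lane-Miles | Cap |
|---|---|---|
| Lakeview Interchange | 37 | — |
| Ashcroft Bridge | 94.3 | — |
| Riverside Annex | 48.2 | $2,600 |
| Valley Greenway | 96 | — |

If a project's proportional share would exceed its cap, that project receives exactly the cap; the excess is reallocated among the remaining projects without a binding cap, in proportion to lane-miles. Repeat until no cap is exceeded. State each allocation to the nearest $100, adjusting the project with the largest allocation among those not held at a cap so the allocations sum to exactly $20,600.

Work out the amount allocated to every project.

Combined lane-miles = 275.5.
Proportional shares (ignoring caps): Lakeview Interchange 2,766.61; Ashcroft Bridge 7,051.11; Riverside Annex 3,604.07; Valley Greenway 7,178.22.
Held at cap: Riverside Annex ($2,600); residual $18,000 reallocated over remaining lane-miles 227.3.
Redistributed shares: Lakeview Interchange 2,930.05 → $2,900; Ashcroft Bridge 7,467.66 → $7,500; Valley Greenway 7,602.29 → $7,600.

Lakeview Interchange: $2,900; Ashcroft Bridge: $7,500; Riverside Annex: $2,600; Valley Greenway: $7,600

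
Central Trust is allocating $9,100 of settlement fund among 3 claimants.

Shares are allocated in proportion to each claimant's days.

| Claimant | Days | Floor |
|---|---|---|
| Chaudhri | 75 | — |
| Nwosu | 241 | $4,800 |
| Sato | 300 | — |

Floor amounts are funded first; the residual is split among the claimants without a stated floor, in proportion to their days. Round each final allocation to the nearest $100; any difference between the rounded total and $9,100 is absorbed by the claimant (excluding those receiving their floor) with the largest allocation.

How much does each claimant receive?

Chaudhri: $900; Nwosu: $4,800; Sato: $3,400

Guaranteed amounts: Nwosu $4,800. Balance $4,300.
Balance split over remaining days 375: Chaudhri 860.00 → $900; Sato 3,440.00 → $3,400.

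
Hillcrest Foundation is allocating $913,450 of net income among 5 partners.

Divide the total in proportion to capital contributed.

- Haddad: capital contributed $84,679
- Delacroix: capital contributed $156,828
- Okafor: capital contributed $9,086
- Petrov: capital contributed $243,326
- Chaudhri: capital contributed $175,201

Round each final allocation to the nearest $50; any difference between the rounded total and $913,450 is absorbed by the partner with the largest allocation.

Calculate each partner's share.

Haddad: $115,600 · Delacroix: $214,100 · Okafor: $12,400 · Petrov: $332,150 · Chaudhri: $239,200

Combined capital contributed = 669,120.
Proportional shares: Haddad 84,679/669,120 × $913,450 = 115,599.64; Delacroix 156,828/669,120 × $913,450 = 214,093.94; Okafor 9,086/669,120 × $913,450 = 12,403.76; Petrov 243,326/669,120 × $913,450 = 332,176.79; Chaudhri 175,201/669,120 × $913,450 = 239,175.86.
At nearest $50: Haddad $115,600; Delacroix $214,100; Okafor $12,400; Petrov $332,200; Chaudhri $239,200. Sum = $913,500.
Difference $913,450 − $913,500 = −$50 applied to largest allocation (Petrov): Petrov becomes $332,150.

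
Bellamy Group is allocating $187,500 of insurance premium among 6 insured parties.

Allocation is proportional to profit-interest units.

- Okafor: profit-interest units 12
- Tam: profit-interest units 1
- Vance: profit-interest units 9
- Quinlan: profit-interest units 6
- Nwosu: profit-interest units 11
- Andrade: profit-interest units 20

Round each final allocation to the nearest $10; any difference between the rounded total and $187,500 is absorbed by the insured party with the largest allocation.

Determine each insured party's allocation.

Profit-interest units total: 59.
Unrounded shares: Okafor 12/59 × $187,500 = 38,135.59; Tam 1/59 × $187,500 = 3,177.97; Vance 9/59 × $187,500 = 28,601.69; Quinlan 6/59 × $187,500 = 19,067.80; Nwosu 11/59 × $187,500 = 34,957.63; Andrade 20/59 × $187,500 = 63,559.32.
Rounded to nearest $10: Okafor $38,140; Tam $3,180; Vance $28,600; Quinlan $19,070; Nwosu $34,960; Andrade $63,560. Sum = $187,510.
Difference $187,500 − $187,510 = −$10 applied to largest allocation (Andrade): Andrade becomes $63,550.

Okafor: $38,140; Tam: $3,180; Vance: $28,600; Quinlan: $19,070; Nwosu: $34,960; Andrade: $63,550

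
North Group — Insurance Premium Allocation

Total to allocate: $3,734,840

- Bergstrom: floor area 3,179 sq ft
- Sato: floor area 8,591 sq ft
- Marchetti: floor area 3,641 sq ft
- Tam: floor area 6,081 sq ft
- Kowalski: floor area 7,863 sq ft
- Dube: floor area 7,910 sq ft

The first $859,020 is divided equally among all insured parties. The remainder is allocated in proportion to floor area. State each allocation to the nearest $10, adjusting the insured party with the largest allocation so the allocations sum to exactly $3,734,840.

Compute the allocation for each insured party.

First tranche $859,020 split equally: $143,170 each.
Remainder $2,875,820 by floor area (total 37,265): Bergstrom 245,330.25 → $245,330; Sato 662,985.90 → $662,990; Marchetti 280,983.78 → $280,980; Tam 469,283.82 → $469,280; Kowalski 606,804.58 → $606,800; Dube 610,431.67 → $610,430.
Rounding difference +$10 on remainder applied to Sato.
Totals: Bergstrom $143,170 + $245,330 = $388,500; Sato $143,170 + $663,000 = $806,170; Marchetti $143,170 + $280,980 = $424,150; Tam $143,170 + $469,280 = $612,450; Kowalski $143,170 + $606,800 = $749,970; Dube $143,170 + $610,430 = $753,600.

Bergstrom: $388,500 · Sato: $806,170 · Marchetti: $424,150 · Tam: $612,450 · Kowalski: $749,970 · Dube: $753,600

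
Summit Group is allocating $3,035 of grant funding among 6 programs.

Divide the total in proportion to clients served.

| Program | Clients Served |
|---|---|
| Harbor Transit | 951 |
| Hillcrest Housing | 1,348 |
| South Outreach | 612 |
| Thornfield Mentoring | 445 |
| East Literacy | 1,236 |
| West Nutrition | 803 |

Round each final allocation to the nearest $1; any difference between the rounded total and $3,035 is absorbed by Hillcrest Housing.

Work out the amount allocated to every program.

Harbor Transit: $535 | Hillcrest Housing: $759 | South Outreach: $344 | Thornfield Mentoring: $250 | East Literacy: $695 | West Nutrition: $452

Clients served total: 5,395.
Raw shares: Harbor Transit 951/5,395 × $3,035 = 534.99; Hillcrest Housing 1,348/5,395 × $3,035 = 758.33; South Outreach 612/5,395 × $3,035 = 344.29; Thornfield Mentoring 445/5,395 × $3,035 = 250.34; East Literacy 1,236/5,395 × $3,035 = 695.32; West Nutrition 803/5,395 × $3,035 = 451.73.
Rounded to nearest $1: Harbor Transit $535; Hillcrest Housing $758; South Outreach $344; Thornfield Mentoring $250; East Literacy $695; West Nutrition $452. Sum = $3,034.
Difference $3,035 − $3,034 = +$1 applied to Hillcrest Housing: Hillcrest Housing becomes $759.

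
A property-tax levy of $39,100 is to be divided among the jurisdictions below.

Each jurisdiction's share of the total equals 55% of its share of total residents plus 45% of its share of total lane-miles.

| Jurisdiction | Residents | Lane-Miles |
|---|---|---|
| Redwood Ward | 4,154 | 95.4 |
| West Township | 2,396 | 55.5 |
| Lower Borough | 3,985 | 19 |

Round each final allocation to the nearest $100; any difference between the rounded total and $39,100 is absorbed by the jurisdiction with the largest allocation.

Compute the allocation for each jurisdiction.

Totals — residents 10,535, lane-miles 169.9.
Combined weights (55% residents + 45% lane-miles): Redwood Ward 0.4695; West Township 0.2721; Lower Borough 0.2584.
Unrounded shares: Redwood Ward 18,359.23; West Township 10,638.56; Lower Borough 10,102.20.
Rounded to nearest $100: Redwood Ward $18,400; West Township $10,600; Lower Borough $10,100. Sum = $39,100.
Rounded total matches; no reconciliation needed.

Redwood Ward: $18,400 | West Township: $10,600 | Lower Borough: $10,100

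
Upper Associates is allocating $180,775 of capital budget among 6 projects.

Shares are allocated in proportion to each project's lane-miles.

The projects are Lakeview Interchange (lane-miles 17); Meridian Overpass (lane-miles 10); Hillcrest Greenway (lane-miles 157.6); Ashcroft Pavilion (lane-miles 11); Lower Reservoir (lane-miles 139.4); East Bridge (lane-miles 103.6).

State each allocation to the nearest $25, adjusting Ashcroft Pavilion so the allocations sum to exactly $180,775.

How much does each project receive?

Lakeview Interchange: $7,000 | Meridian Overpass: $4,125 | Hillcrest Greenway: $64,950 | Ashcroft Pavilion: $4,550 | Lower Reservoir: $57,450 | East Bridge: $42,700

Lane-miles total: 438.6.
Proportional shares: Lakeview Interchange 17/438.6 × $180,775 = 7,006.78; Meridian Overpass 10/438.6 × $180,775 = 4,121.64; Hillcrest Greenway 157.6/438.6 × $180,775 = 64,957.00; Ashcroft Pavilion 11/438.6 × $180,775 = 4,533.80; Lower Reservoir 139.4/438.6 × $180,775 = 57,455.62; East Bridge 103.6/438.6 × $180,775 = 42,700.16.
At nearest $25: Lakeview Interchange $7,000; Meridian Overpass $4,125; Hillcrest Greenway $64,950; Ashcroft Pavilion $4,525; Lower Reservoir $57,450; East Bridge $42,700. Sum = $180,750.
Difference $180,775 − $180,750 = +$25 applied to Ashcroft Pavilion: Ashcroft Pavilion becomes $4,550.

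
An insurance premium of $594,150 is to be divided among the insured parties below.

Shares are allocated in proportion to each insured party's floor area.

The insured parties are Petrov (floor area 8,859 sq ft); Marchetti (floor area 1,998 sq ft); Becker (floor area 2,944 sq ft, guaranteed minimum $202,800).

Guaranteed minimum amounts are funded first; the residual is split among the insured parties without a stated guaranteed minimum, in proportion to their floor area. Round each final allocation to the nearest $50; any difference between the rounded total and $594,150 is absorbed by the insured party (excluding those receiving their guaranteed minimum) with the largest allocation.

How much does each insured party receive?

Petrov: $319,350 · Marchetti: $72,000 · Becker: $202,800

Minimums first: Becker $202,800. Remaining pool $391,350.
Remaining pool split over remaining floor area 10,857: Petrov 319,330.35 → $319,350; Marchetti 72,019.65 → $72,000.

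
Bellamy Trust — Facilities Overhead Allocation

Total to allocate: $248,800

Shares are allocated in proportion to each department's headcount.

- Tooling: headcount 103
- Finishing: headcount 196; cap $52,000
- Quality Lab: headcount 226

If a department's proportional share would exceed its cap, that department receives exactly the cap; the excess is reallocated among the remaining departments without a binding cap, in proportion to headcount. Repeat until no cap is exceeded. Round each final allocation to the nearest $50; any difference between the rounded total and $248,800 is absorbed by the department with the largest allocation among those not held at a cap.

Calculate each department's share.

Total headcount = 525.
Unconstrained shares: Tooling 48,812.19; Finishing 92,885.33; Quality Lab 107,102.48.
Cap binds for Finishing ($52,000); residual $196,800 reallocated over remaining headcount 329.
Remaining shares: Tooling 61,612.16 → $61,600; Quality Lab 135,187.84 → $135,200.

Tooling: $61,600 · Finishing: $52,000 · Quality Lab: $135,200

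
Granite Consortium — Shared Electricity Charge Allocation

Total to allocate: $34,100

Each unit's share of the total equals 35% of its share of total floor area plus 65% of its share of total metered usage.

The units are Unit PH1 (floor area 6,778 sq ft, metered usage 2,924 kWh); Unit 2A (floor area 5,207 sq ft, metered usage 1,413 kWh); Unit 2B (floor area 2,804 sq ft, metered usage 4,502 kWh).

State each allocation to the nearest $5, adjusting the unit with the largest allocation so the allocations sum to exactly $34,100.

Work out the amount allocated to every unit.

Floor area total 14,789; metered usage total 8,839.
Combined weights (35% floor area + 65% metered usage): Unit PH1 0.3754; Unit 2A 0.2271; Unit 2B 0.3974.
Unrounded shares: Unit PH1 12,802.30; Unit 2A 7,745.44; Unit 2B 13,552.26.
After rounding ($5): Unit PH1 $12,800; Unit 2A $7,745; Unit 2B $13,550. Sum = $34,095.
Difference $34,100 − $34,095 = +$5 applied to largest allocation (Unit 2B): Unit 2B becomes $13,555.

Unit PH1: $12,800; Unit 2A: $7,745; Unit 2B: $13,555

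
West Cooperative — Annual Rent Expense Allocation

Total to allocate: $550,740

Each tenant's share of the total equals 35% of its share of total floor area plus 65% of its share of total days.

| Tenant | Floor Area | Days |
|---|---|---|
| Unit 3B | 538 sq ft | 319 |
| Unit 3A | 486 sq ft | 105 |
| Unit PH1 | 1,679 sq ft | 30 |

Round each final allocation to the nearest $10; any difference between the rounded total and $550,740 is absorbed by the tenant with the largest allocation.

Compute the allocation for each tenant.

Totals — floor area 2,703, days 454.
Composite weights (35% floor area + 65% days): Unit 3B 0.5264; Unit 3A 0.2133; Unit PH1 0.2604.
Unrounded shares: Unit 3B 289,899.29; Unit 3A 117,451.07; Unit PH1 143,389.63.
Rounded to nearest $10: Unit 3B $289,900; Unit 3A $117,450; Unit PH1 $143,390. Sum = $550,740.
Rounded total matches; no reconciliation needed.

Unit 3B: $289,900 · Unit 3A: $117,450 · Unit PH1: $143,390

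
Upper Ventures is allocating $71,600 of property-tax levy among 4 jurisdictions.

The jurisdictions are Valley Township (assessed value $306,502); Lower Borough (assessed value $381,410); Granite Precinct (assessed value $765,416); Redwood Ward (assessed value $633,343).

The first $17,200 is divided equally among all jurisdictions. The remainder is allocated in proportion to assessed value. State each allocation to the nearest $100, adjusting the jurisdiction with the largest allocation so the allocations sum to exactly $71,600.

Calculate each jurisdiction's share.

Equal tier: $17,200 ÷ 4 = $4,300 apiece.
Remainder $54,400 by assessed value (total 2,086,671): Valley Township 7,990.58 → $8,000; Lower Borough 9,943.45 → $9,900; Granite Precinct 19,954.57 → $20,000; Redwood Ward 16,511.40 → $16,500.
Totals: Valley Township $4,300 + $8,000 = $12,300; Lower Borough $4,300 + $9,900 = $14,200; Granite Precinct $4,300 + $20,000 = $24,300; Redwood Ward $4,300 + $16,500 = $20,800.

Valley Township: $12,300 | Lower Borough: $14,200 | Granite Precinct: $24,300 | Redwood Ward: $20,800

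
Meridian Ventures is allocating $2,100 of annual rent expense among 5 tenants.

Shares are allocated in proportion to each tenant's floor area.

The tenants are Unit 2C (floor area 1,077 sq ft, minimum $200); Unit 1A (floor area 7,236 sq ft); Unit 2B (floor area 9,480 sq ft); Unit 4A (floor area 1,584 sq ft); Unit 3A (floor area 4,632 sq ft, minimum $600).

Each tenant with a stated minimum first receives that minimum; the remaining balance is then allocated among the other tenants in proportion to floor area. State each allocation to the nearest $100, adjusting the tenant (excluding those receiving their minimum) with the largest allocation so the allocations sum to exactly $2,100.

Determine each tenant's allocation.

Unit 2C: $200 · Unit 1A: $500 · Unit 2B: $700 · Unit 4A: $100 · Unit 3A: $600

Fund the minimums — Unit 2C $200; Unit 3A $600. Remaining pool $1,300.
Remaining pool split over remaining floor area 18,300: Unit 1A 514.03 → $500; Unit 2B 673.44 → $700; Unit 4A 112.52 → $100.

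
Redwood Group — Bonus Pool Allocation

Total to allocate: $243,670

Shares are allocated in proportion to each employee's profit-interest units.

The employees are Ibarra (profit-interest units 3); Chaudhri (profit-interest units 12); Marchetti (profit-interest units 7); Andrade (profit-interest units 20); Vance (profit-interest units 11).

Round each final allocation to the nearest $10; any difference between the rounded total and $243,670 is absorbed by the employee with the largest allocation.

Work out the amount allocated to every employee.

Sum of profit-interest units: 53.
Raw shares: Ibarra 3/53 × $243,670 = 13,792.64; Chaudhri 12/53 × $243,670 = 55,170.57; Marchetti 7/53 × $243,670 = 32,182.83; Andrade 20/53 × $243,670 = 91,950.94; Vance 11/53 × $243,670 = 50,573.02.
Rounded to nearest $10: Ibarra $13,790; Chaudhri $55,170; Marchetti $32,180; Andrade $91,950; Vance $50,570. Sum = $243,660.
Difference $243,670 − $243,660 = +$10 applied to largest allocation (Andrade): Andrade becomes $91,960.

Ibarra: $13,790 · Chaudhri: $55,170 · Marchetti: $32,180 · Andrade: $91,960 · Vance: $50,570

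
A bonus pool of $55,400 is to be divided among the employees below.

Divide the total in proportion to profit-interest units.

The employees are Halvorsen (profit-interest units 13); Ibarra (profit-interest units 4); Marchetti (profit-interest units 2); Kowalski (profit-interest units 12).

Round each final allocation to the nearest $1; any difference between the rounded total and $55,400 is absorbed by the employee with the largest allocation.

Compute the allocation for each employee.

Sum of profit-interest units: 31.
Proportional shares: Halvorsen 13/31 × $55,400 = 23,232.26; Ibarra 4/31 × $55,400 = 7,148.39; Marchetti 2/31 × $55,400 = 3,574.19; Kowalski 12/31 × $55,400 = 21,445.16.
After rounding ($1): Halvorsen $23,232; Ibarra $7,148; Marchetti $3,574; Kowalski $21,445. Sum = $55,399.
Difference $55,400 − $55,399 = +$1 applied to largest allocation (Halvorsen): Halvorsen becomes $23,233.

Halvorsen: $23,233; Ibarra: $7,148; Marchetti: $3,574; Kowalski: $21,445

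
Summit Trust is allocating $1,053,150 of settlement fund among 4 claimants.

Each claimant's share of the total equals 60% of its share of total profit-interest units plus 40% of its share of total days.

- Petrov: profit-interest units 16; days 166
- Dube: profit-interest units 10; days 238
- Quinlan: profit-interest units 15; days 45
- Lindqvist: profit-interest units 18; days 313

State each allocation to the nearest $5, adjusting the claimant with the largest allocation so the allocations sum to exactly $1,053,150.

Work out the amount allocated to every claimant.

Petrov: $263,130 | Dube: $238,675 | Quinlan: $185,530 | Lindqvist: $365,815

Profit-interest units total 59; days total 762.
Blended shares (60% profit-interest units + 40% days): Petrov 0.2499; Dube 0.2266; Quinlan 0.1762; Lindqvist 0.3474.
Raw shares: Petrov 263,130.55; Dube 238,674.65; Quinlan 185,527.56; Lindqvist 365,817.24.
After rounding ($5): Petrov $263,130; Dube $238,675; Quinlan $185,530; Lindqvist $365,815. Sum = $1,053,150.
Rounded total matches; no reconciliation needed.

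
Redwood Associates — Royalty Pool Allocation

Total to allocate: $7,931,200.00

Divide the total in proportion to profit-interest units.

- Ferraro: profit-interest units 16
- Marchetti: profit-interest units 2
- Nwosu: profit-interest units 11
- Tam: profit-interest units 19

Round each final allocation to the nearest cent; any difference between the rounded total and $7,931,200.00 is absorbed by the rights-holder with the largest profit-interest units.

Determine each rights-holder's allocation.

Ferraro: $2,643,733.33; Marchetti: $330,466.67; Nwosu: $1,817,566.67; Tam: $3,139,433.33

Sum of profit-interest units: 16 + 2 + 11 + 19 = 48.
Pro-rata amounts: Ferraro 2,643,733.3333; Marchetti 330,466.6667; Nwosu 1,817,566.6667; Tam 3,139,433.3333.
At nearest cent: Ferraro $2,643,733.33; Marchetti $330,466.67; Nwosu $1,817,566.67; Tam $3,139,433.33. Sum = $7,931,200.00.
No rounding difference to absorb.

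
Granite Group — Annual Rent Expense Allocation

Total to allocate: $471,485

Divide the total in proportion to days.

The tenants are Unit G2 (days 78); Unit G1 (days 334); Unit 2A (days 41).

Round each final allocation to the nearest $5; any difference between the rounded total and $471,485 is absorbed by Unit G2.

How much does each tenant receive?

Total days = 453.
Proportional shares: Unit G2 78/453 × $471,485 = 81,182.85; Unit G1 334/453 × $471,485 = 347,629.12; Unit 2A 41/453 × $471,485 = 42,673.04.
After rounding ($5): Unit G2 $81,185; Unit G1 $347,630; Unit 2A $42,675. Sum = $471,490.
Difference $471,485 − $471,490 = −$5 applied to Unit G2: Unit G2 becomes $81,180.

Unit G2: $81,180; Unit G1: $347,630; Unit 2A: $42,675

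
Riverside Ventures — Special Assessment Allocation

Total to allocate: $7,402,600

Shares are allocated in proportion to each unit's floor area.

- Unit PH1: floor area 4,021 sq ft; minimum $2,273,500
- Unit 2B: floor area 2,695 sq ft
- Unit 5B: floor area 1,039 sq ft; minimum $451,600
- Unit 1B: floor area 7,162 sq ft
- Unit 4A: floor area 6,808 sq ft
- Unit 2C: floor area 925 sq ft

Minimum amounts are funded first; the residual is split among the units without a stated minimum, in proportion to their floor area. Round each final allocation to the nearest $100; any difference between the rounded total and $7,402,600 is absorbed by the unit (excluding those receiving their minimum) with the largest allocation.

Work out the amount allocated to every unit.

Unit PH1: $2,273,500 | Unit 2B: $716,600 | Unit 5B: $451,600 | Unit 1B: $1,904,500 | Unit 4A: $1,810,400 | Unit 2C: $246,000

Fund the minimums — Unit PH1 $2,273,500; Unit 5B $451,600. Balance $4,677,500.
Balance split over remaining floor area 17,590: Unit 2B 716,649.37 → $716,600; Unit 1B 1,904,505.69 → $1,904,500; Unit 4A 1,810,370.67 → $1,810,400; Unit 2C 245,974.28 → $246,000.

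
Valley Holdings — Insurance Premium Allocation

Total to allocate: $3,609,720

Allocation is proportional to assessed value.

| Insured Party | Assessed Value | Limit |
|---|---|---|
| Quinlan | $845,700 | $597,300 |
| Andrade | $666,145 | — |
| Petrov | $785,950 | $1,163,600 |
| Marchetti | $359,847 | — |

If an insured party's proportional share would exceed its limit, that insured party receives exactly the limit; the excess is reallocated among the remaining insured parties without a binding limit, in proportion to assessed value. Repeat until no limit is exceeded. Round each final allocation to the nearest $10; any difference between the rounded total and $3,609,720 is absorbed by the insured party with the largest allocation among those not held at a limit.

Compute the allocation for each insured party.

Quinlan: $597,300 · Andrade: $1,200,380 · Petrov: $1,163,600 · Marchetti: $648,440

Total assessed value = 2,657,642.
Pro-rata shares before constraints: Quinlan 1,148,664.95; Andrade 904,785.87; Petrov 1,067,510.01; Marchetti 488,759.18.
Capped: Quinlan ($597,300); remaining pool $3,012,420 reallocated over remaining assessed value 1,811,942.
Capped: Petrov ($1,163,600); remaining pool $1,848,820 reallocated over remaining assessed value 1,025,992.
Shares after redistribution: Andrade 1,200,381.87 → $1,200,380; Marchetti 648,438.13 → $648,440.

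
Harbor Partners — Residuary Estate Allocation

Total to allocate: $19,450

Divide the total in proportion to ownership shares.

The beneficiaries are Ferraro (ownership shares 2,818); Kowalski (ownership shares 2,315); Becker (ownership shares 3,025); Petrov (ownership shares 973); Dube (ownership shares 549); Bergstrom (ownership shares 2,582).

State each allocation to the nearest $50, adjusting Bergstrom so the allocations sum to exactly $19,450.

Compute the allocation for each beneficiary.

Ferraro: $4,450 | Kowalski: $3,650 | Becker: $4,800 | Petrov: $1,550 | Dube: $850 | Bergstrom: $4,150

Sum of ownership shares: 12,262.
Pro-rata amounts: Ferraro 2,818/12,262 × $19,450 = 4,469.92; Kowalski 2,315/12,262 × $19,450 = 3,672.06; Becker 3,025/12,262 × $19,450 = 4,798.26; Petrov 973/12,262 × $19,450 = 1,543.37; Dube 549/12,262 × $19,450 = 870.82; Bergstrom 2,582/12,262 × $19,450 = 4,095.57.
At nearest $50: Ferraro $4,450; Kowalski $3,650; Becker $4,800; Petrov $1,550; Dube $850; Bergstrom $4,100. Sum = $19,400.
Difference $19,450 − $19,400 = +$50 applied to Bergstrom: Bergstrom becomes $4,150.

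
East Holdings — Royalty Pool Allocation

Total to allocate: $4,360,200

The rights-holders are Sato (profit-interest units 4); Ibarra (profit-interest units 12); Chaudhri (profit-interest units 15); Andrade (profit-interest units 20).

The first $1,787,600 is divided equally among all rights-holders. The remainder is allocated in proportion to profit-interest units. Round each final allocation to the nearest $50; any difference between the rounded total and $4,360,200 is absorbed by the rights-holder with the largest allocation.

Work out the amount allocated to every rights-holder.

First tranche $1,787,600 split equally: $446,900 each.
Remainder $2,572,600 by profit-interest units (total 51): Sato 201,772.55 → $201,750; Ibarra 605,317.65 → $605,300; Chaudhri 756,647.06 → $756,650; Andrade 1,008,862.75 → $1,008,850.
Rounding difference +$50 on remainder applied to Andrade.
Totals: Sato $446,900 + $201,750 = $648,650; Ibarra $446,900 + $605,300 = $1,052,200; Chaudhri $446,900 + $756,650 = $1,203,550; Andrade $446,900 + $1,008,900 = $1,455,800.

Sato: $648,650 | Ibarra: $1,052,200 | Chaudhri: $1,203,550 | Andrade: $1,455,800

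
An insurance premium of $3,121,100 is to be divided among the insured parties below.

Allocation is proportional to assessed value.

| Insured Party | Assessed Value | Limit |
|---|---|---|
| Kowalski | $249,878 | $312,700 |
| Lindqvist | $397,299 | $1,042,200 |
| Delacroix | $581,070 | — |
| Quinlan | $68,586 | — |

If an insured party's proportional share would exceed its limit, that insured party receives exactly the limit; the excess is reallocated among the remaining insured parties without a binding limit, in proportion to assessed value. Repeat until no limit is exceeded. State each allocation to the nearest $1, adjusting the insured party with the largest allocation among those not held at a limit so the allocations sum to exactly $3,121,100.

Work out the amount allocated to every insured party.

Kowalski: $312,700; Lindqvist: $1,042,200; Delacroix: $1,579,737; Quinlan: $186,463

Sum of assessed value: 1,296,833.
Proportional shares (ignoring caps): Kowalski 601,383.70; Lindqvist 956,183.19; Delacroix 1,398,466.55; Quinlan 165,066.56.
Held at cap: Kowalski ($312,700); balance $2,808,400 reallocated over remaining assessed value 1,046,955.
Held at cap: Lindqvist ($1,042,200); balance $1,766,200 reallocated over remaining assessed value 649,656.
Remaining shares: Delacroix 1,579,737.33 → $1,579,737; Quinlan 186,462.67 → $186,463.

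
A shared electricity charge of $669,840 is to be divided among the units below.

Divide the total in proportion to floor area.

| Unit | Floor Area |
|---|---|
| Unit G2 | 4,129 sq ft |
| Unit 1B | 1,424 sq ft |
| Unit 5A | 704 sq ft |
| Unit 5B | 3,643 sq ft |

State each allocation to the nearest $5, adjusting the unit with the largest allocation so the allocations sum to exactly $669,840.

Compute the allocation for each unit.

Unit G2: $279,365 · Unit 1B: $96,350 · Unit 5A: $47,635 · Unit 5B: $246,490

Sum of floor area: 9,900.
Proportional shares: Unit G2 4,129/9,900 × $669,840 = 279,370.64; Unit 1B 1,424/9,900 × $669,840 = 96,348.70; Unit 5A 704/9,900 × $669,840 = 47,633.07; Unit 5B 3,643/9,900 × $669,840 = 246,487.59.
After rounding ($5): Unit G2 $279,370; Unit 1B $96,350; Unit 5A $47,635; Unit 5B $246,490. Sum = $669,845.
Difference $669,840 − $669,845 = −$5 applied to largest allocation (Unit G2): Unit G2 becomes $279,365.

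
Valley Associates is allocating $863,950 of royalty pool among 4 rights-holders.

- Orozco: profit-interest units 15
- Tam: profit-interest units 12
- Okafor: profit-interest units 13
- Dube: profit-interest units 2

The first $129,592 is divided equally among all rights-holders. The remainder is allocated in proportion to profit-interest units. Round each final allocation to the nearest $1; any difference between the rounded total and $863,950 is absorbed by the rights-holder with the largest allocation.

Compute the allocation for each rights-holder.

$129,592 shared equally gives $32,398 per rights-holder.
Remainder $734,358 by profit-interest units (total 42): Orozco 262,270.71 → $262,271; Tam 209,816.57 → $209,817; Okafor 227,301.29 → $227,301; Dube 34,969.43 → $34,969.
Totals: Orozco $32,398 + $262,271 = $294,669; Tam $32,398 + $209,817 = $242,215; Okafor $32,398 + $227,301 = $259,699; Dube $32,398 + $34,969 = $67,367.

Orozco: $294,669 | Tam: $242,215 | Okafor: $259,699 | Dube: $67,367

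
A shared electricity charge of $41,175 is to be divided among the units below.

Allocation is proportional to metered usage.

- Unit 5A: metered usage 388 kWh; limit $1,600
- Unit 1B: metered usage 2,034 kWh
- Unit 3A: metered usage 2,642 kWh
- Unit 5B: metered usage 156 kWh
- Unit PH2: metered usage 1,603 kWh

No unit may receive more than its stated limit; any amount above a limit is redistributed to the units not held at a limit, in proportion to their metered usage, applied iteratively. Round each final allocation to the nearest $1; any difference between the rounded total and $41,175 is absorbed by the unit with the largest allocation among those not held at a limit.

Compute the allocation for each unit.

Unit 5A: $1,600; Unit 1B: $12,509; Unit 3A: $16,249; Unit 5B: $959; Unit PH2: $9,858

Total metered usage = 6,823.
Pro-rata shares before constraints: Unit 5A 2,341.48; Unit 1B 12,274.65; Unit 3A 15,943.77; Unit 5B 941.42; Unit PH2 9,673.68.
Capped: Unit 5A ($1,600); residual $39,575 reallocated over remaining metered usage 6,435.
Shares after redistribution: Unit 1B 12,509.02 → $12,509; Unit 3A 16,248.20 → $16,248; Unit 5B 959.39 → $959; Unit PH2 9,858.39 → $9,858.
Rounding difference +$1 applied to Unit 3A → $16,249.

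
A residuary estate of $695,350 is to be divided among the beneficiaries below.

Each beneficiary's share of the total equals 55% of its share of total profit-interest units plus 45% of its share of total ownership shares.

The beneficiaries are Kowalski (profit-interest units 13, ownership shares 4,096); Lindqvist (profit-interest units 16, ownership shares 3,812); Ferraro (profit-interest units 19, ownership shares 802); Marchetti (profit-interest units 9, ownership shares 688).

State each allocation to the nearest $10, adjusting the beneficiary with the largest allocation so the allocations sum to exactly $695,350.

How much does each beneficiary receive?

Totals — profit-interest units 57, ownership shares 9,398.
Combined weights (55% profit-interest units + 45% ownership shares): Kowalski 0.3216; Lindqvist 0.3369; Ferraro 0.2217; Marchetti 0.1198.
Proportional shares: Kowalski 223,600.52; Lindqvist 234,273.26; Ferraro 154,183.52; Marchetti 83,292.70.
After rounding ($10): Kowalski $223,600; Lindqvist $234,270; Ferraro $154,180; Marchetti $83,290. Sum = $695,340.
Difference $695,350 − $695,340 = +$10 applied to largest allocation (Lindqvist): Lindqvist becomes $234,280.

Kowalski: $223,600; Lindqvist: $234,280; Ferraro: $154,180; Marchetti: $83,290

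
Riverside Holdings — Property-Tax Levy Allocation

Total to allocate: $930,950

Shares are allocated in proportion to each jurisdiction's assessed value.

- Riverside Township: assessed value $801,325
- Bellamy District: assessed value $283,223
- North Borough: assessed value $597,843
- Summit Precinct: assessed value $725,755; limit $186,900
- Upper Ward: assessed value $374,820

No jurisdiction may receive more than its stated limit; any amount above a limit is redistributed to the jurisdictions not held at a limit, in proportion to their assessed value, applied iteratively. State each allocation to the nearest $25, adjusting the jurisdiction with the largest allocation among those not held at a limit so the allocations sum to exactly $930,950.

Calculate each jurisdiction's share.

Total assessed value = 2,782,966.
Pro-rata shares before constraints: Riverside Township 268,057.00; Bellamy District 94,742.97; North Borough 199,988.77; Summit Precinct 242,777.53; Upper Ward 125,383.74.
Capped: Summit Precinct ($186,900); balance $744,050 reallocated over remaining assessed value 2,057,211.
Shares after redistribution: Riverside Township 289,822.42 → $289,825; Bellamy District 102,435.81 → $102,425; North Borough 216,227.25 → $216,225; Upper Ward 135,564.52 → $135,575.

Riverside Township: $289,825; Bellamy District: $102,425; North Borough: $216,225; Summit Precinct: $186,900; Upper Ward: $135,575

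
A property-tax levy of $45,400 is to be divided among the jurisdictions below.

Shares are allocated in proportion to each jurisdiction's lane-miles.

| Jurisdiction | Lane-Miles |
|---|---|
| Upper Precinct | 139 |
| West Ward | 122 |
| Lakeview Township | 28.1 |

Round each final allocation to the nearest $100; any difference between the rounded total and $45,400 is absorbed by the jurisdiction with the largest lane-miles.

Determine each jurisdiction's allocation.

Total lane-miles = 139 + 122 + 28.1 = 289.1.
Pro-rata amounts: Upper Precinct 21,828.43; West Ward 19,158.77; Lakeview Township 4,412.80.
Rounded to nearest $100: Upper Precinct $21,800; West Ward $19,200; Lakeview Township $4,400. Sum = $45,400.
No rounding difference to absorb.

Upper Precinct: $21,800 | West Ward: $19,200 | Lakeview Township: $4,400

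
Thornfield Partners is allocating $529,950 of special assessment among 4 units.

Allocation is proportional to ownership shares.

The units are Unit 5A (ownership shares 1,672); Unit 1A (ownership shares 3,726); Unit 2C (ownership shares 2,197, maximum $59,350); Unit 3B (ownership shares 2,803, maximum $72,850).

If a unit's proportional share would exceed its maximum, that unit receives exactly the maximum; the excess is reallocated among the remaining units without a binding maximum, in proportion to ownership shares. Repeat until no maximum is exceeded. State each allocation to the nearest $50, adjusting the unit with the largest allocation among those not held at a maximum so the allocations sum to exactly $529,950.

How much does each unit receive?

Total ownership shares = 10,398.
Proportional shares (ignoring caps): Unit 5A 85,216.04; Unit 1A 189,901.30; Unit 2C 111,973.47; Unit 3B 142,859.19.
Capped: Unit 2C ($59,350), Unit 3B ($72,850); balance $397,750 reallocated over remaining ownership shares 5,398.
Remaining shares: Unit 5A 123,200.82 → $123,200; Unit 1A 274,549.18 → $274,550.

Unit 5A: $123,200 | Unit 1A: $274,550 | Unit 2C: $59,350 | Unit 3B: $72,850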